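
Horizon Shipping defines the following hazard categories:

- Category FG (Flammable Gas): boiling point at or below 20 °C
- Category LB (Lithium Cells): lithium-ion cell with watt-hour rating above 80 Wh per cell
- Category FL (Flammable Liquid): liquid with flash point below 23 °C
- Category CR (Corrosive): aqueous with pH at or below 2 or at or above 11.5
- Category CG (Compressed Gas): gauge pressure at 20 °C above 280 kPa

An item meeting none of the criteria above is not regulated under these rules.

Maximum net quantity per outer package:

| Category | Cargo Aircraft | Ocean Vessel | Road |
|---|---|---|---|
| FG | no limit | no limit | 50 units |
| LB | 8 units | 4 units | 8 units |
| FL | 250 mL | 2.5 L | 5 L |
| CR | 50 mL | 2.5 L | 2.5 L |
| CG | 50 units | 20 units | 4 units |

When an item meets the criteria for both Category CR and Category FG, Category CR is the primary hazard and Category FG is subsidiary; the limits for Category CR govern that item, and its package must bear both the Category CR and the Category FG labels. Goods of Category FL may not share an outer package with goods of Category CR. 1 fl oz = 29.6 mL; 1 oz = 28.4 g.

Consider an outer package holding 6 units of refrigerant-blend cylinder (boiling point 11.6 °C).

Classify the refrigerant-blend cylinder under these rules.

With boiling point 11.6 °C (≤ 20 °C), the refrigerant-blend cylinder falls in Category FG.

Category FG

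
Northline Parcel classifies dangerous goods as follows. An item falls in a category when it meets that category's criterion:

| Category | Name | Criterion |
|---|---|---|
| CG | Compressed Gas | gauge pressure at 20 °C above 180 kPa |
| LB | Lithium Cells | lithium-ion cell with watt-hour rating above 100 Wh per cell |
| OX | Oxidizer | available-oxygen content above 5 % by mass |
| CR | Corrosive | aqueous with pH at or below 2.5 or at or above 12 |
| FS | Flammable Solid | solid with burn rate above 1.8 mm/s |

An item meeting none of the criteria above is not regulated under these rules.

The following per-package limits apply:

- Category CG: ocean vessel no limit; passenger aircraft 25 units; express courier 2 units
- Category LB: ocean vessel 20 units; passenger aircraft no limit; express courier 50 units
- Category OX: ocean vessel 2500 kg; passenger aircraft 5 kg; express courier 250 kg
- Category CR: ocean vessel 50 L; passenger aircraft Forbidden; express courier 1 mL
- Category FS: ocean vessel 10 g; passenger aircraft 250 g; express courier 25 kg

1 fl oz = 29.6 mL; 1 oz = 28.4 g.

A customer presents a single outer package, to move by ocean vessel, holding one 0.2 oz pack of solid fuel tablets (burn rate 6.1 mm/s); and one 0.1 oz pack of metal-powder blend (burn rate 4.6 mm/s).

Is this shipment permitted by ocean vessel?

Burn rate 6.1 mm/s meets the Category FS criterion (Flammable Solid), so the solid fuel tablets are Category FS.
Burn rate 4.6 mm/s meets the Category FS criterion (Flammable Solid), so the metal-powder blend is Category FS.
Total Category FS: (one 0.2 oz pack = 5.68 g) + (one 0.1 oz pack = 2.84 g) = 8.52 g.
8.52 g is within the ocean vessel limit of 10 g for Category FS.

Yes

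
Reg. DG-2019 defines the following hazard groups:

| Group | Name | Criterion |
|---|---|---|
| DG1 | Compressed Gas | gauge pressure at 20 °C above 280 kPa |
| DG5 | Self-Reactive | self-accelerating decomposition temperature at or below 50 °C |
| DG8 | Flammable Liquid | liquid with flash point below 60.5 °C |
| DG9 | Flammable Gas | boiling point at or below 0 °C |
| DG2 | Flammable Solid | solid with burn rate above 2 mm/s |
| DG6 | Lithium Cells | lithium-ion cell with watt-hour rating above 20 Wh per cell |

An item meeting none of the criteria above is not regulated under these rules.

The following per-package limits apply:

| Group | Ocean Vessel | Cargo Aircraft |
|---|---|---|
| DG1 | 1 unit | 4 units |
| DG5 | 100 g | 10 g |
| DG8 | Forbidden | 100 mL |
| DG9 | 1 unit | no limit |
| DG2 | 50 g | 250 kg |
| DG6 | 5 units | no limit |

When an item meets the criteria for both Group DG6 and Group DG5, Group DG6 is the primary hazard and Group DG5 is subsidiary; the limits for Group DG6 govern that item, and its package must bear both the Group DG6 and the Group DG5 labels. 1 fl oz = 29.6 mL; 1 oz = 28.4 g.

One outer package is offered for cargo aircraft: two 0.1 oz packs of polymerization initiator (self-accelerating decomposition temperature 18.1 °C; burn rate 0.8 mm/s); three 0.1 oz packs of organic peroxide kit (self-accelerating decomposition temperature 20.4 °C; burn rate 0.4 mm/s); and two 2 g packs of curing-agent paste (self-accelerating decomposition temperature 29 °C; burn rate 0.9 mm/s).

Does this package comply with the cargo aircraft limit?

Polymerization initiator: self-accelerating decomposition temperature 18.1 °C ≤ 50 °C → Group DG5 (Self-Reactive).
Organic peroxide kit: self-accelerating decomposition temperature 20.4 °C ≤ 50 °C → Group DG5 (Self-Reactive).
With self-accelerating decomposition temperature 29 °C (≤ 50 °C), the curing-agent paste falls in Group DG5.
Group DG5 net quantity: (two 0.1 oz packs = 5.68 g) + (three 0.1 oz packs = 8.52 g) + (two 2 g packs = 4 g) = 18.2 g.
That exceeds the Group DG5 cargo aircraft limit of 10 g.

No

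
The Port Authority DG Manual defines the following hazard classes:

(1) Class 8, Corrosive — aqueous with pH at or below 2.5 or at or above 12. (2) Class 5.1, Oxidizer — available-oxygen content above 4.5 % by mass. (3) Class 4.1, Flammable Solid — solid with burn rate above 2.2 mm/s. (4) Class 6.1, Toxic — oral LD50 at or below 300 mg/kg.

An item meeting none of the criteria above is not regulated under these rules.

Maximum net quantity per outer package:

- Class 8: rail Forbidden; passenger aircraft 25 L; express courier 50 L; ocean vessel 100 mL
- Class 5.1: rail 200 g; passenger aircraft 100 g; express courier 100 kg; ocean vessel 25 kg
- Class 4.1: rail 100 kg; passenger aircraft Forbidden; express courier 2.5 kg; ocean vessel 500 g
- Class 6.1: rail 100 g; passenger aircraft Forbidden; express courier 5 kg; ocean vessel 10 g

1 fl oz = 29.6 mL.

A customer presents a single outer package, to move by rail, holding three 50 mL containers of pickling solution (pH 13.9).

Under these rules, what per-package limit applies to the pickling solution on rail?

Forbidden

pH 13.9 meets the Class 8 criterion (Corrosive), so the pickling solution is Class 8.
The rail limit for Class 8 is Forbidden.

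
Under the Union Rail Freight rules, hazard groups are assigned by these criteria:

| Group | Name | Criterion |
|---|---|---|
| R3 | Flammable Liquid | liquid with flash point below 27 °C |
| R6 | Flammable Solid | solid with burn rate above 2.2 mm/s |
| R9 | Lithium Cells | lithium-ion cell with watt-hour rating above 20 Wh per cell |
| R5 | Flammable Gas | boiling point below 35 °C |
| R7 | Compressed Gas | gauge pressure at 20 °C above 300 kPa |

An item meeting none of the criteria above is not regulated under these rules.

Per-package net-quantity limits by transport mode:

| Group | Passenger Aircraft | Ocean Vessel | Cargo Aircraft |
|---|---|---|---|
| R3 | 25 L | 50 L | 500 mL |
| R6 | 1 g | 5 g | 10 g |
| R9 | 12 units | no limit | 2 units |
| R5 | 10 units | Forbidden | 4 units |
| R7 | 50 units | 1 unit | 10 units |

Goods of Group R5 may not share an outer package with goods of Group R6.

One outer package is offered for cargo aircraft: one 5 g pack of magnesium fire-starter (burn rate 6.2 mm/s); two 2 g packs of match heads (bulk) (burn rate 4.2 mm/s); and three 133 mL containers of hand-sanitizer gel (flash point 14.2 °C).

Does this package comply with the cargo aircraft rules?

The magnesium fire-starter has burn rate 6.2 mm/s, which is > 2.2 mm/s, so it is Group R6 (Flammable Solid).
Match heads (bulk): burn rate 4.2 mm/s > 2.2 mm/s → Group R6 (Flammable Solid).
With flash point 14.2 °C (< 27 °C), the hand-sanitizer gel falls in Group R3.
Group R6 net quantity: 5 g + (two 2 g packs = 4 g) = 9 g.
9 g is within the cargo aircraft limit of 10 g for Group R6.
Group R3 quantity: three 133 mL containers = 399 mL.
399 mL ≤ 500 mL (cargo aircraft limit, Group R3) — within limit.
The segregation rule (Group R5 with Group R6) does not apply to Group R6 with Group R3.
Every hazard group is within its cargo aircraft limit and no segregation rule is violated.

Yes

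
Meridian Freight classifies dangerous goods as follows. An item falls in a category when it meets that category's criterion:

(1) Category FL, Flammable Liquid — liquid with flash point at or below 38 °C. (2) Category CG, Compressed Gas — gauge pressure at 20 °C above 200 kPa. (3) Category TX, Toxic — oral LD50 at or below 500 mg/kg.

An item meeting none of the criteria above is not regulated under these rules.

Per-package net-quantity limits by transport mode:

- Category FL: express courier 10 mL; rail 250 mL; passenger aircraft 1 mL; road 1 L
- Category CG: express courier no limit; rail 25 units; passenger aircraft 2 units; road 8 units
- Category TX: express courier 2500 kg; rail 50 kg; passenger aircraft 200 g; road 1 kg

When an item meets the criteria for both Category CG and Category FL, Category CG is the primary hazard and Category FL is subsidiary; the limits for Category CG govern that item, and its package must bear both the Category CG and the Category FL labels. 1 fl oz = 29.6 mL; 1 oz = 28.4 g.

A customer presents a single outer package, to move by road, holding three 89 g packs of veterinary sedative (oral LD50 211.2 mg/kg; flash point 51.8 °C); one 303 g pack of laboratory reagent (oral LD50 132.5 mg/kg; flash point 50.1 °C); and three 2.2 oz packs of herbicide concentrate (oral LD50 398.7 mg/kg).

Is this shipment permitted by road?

Yes

Veterinary sedative: oral LD50 211.2 mg/kg ≤ 500 mg/kg → Category TX (Toxic).
With oral LD50 132.5 mg/kg (≤ 500 mg/kg), the laboratory reagent falls in Category TX.
With oral LD50 398.7 mg/kg (≤ 500 mg/kg), the herbicide concentrate falls in Category TX.
Total Category TX: (three 89 g packs = 267 g) + 303 g + (three 2.2 oz packs = 187.44 g) = 757.44 g.
757.44 g is within the road limit of 1 kg for Category TX.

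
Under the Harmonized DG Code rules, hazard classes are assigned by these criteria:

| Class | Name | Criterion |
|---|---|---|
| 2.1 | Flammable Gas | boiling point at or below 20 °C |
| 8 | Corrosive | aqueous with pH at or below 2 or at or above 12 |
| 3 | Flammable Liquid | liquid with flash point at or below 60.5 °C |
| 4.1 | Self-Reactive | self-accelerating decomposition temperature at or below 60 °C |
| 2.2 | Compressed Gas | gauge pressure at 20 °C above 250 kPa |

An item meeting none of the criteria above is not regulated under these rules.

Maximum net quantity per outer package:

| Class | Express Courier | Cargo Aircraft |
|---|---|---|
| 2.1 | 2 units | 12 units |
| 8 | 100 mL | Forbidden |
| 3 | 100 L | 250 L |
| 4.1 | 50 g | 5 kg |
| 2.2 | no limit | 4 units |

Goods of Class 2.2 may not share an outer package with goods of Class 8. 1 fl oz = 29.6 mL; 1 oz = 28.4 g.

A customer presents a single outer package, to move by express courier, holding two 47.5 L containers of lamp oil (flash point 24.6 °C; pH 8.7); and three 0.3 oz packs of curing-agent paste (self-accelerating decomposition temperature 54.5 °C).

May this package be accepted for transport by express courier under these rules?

Yes

Flash point 24.6 °C meets the Class 3 criterion (Flammable Liquid), so the lamp oil is Class 3.
Self-accelerating decomposition temperature 54.5 °C meets the Class 4.1 criterion (Self-Reactive), so the curing-agent paste is Class 4.1.
Class 3 quantity: two 47.5 L containers = 95 L.
That is within the Class 3 express courier limit of 100 L.
Class 4.1 quantity: three 0.3 oz packs = 25.56 g.
That is within the Class 4.1 express courier limit of 50 g.
The segregation rule (Class 2.2 with Class 8) does not apply to Class 3 with Class 4.1.
Every hazard class is within its express courier limit and no segregation rule is violated.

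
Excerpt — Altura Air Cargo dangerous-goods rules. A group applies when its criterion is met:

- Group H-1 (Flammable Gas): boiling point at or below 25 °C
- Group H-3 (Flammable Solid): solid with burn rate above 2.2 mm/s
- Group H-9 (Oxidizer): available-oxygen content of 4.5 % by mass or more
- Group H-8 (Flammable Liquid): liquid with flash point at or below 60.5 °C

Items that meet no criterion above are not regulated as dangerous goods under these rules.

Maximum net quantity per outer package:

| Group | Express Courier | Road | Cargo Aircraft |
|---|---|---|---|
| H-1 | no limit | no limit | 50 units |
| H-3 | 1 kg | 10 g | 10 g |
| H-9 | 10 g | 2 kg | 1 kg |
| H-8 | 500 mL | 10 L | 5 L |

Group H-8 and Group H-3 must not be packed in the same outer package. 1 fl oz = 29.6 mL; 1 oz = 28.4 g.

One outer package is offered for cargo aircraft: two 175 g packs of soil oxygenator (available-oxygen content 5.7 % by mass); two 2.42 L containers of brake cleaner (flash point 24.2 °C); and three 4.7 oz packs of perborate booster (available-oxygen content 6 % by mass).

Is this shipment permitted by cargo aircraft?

Yes

The soil oxygenator has available-oxygen content 5.7 % by mass, which is ≥ 4.5 % by mass, so it is Group H-9 (Oxidizer).
Brake cleaner: flash point 24.2 °C ≤ 60.5 °C → Group H-8 (Flammable Liquid).
Available-oxygen content 6 % by mass meets the Group H-9 criterion (Oxidizer), so the perborate booster is Group H-9.
Total Group H-9: (two 175 g packs = 350 g) + (three 4.7 oz packs = 400.44 g) = 750.44 g.
750.44 g is within the cargo aircraft limit of 1 kg for Group H-9.
Group H-8 quantity: two 2.42 L containers = 4.84 L.
4.84 L ≤ 5 L (cargo aircraft limit, Group H-8) — within limit.
The segregation rule (Group H-8 with Group H-3) does not apply to Group H-9 with Group H-8.
Every hazard group is within its cargo aircraft limit and no segregation rule is violated.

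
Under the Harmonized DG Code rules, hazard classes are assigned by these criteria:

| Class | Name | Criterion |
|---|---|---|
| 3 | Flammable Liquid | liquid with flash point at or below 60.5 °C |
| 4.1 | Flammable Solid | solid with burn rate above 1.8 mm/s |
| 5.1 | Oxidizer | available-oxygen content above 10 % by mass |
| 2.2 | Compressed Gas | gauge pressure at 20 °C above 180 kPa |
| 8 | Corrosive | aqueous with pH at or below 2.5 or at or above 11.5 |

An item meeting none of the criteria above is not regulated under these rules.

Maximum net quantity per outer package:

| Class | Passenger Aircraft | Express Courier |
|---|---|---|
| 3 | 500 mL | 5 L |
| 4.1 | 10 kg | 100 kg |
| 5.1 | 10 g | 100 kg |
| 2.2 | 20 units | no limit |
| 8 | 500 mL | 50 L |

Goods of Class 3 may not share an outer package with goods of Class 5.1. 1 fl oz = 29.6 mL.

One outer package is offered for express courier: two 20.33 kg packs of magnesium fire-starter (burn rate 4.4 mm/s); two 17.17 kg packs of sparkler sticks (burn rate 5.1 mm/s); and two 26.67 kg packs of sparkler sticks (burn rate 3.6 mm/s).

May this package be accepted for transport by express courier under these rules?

With burn rate 4.4 mm/s (> 1.8 mm/s), the magnesium fire-starter falls in Class 4.1.
Sparkler sticks: burn rate 5.1 mm/s > 1.8 mm/s → Class 4.1 (Flammable Solid).
With burn rate 3.6 mm/s (> 1.8 mm/s), the sparkler sticks fall in Class 4.1.
Total Class 4.1: (two 20.33 kg packs = 40.66 kg) + (two 17.17 kg packs = 34.34 kg) + (two 26.67 kg packs = 53.34 kg) = 128.34 kg.
128.34 kg exceeds the express courier limit of 100 kg for Class 4.1.

No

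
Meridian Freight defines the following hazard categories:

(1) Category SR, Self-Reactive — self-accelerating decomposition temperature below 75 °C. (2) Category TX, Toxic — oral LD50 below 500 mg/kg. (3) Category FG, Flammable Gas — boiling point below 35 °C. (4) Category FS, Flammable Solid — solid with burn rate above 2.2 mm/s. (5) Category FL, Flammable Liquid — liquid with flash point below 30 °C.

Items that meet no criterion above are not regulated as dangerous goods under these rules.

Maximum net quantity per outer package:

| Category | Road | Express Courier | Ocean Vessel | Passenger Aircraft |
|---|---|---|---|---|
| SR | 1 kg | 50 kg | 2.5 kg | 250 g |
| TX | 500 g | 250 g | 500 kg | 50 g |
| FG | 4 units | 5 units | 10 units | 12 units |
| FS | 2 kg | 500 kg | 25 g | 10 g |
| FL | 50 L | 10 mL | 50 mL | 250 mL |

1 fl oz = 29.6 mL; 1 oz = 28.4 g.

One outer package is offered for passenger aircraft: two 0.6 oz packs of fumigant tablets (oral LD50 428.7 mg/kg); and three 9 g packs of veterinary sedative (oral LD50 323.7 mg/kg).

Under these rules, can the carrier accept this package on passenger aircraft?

The fumigant tablets have oral LD50 428.7 mg/kg, which is < 500 mg/kg, so they are Category TX (Toxic).
The veterinary sedative has oral LD50 323.7 mg/kg, which is < 500 mg/kg, so it is Category TX (Toxic).
Category TX net quantity: (two 0.6 oz packs = 34.08 g) + (three 9 g packs = 27 g) = 61.08 g.
61.08 g > 50 g (passenger aircraft limit, Category TX) — over the limit.

No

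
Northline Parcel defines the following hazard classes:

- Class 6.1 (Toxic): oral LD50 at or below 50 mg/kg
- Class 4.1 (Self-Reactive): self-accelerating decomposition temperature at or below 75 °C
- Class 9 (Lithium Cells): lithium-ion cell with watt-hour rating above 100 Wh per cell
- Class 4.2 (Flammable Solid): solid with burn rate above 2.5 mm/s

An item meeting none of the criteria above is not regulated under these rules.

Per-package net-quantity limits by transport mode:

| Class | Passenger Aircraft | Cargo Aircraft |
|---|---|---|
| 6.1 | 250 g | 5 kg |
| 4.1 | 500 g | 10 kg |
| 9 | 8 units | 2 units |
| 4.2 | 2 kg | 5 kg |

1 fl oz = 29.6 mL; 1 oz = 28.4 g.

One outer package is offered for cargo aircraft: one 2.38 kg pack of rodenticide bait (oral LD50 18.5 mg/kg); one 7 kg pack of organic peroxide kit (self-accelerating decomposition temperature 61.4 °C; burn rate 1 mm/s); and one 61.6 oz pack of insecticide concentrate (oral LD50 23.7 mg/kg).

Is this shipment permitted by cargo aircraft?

Oral LD50 18.5 mg/kg meets the Class 6.1 criterion (Toxic), so the rodenticide bait is Class 6.1.
Organic peroxide kit: self-accelerating decomposition temperature 61.4 °C ≤ 75 °C → Class 4.1 (Self-Reactive).
Oral LD50 23.7 mg/kg meets the Class 6.1 criterion (Toxic), so the insecticide concentrate is Class 6.1.
Total Class 6.1: 2.38 kg + (one 61.6 oz pack = 1749.44 g) = 4129.44 g.
That is within the Class 6.1 cargo aircraft limit of 5 kg.
Class 4.1 quantity: 7 kg.
7 kg ≤ 10 kg (cargo aircraft limit, Class 4.1) — within limit.
Every hazard class is within its cargo aircraft limit and no segregation rule is violated.

Yes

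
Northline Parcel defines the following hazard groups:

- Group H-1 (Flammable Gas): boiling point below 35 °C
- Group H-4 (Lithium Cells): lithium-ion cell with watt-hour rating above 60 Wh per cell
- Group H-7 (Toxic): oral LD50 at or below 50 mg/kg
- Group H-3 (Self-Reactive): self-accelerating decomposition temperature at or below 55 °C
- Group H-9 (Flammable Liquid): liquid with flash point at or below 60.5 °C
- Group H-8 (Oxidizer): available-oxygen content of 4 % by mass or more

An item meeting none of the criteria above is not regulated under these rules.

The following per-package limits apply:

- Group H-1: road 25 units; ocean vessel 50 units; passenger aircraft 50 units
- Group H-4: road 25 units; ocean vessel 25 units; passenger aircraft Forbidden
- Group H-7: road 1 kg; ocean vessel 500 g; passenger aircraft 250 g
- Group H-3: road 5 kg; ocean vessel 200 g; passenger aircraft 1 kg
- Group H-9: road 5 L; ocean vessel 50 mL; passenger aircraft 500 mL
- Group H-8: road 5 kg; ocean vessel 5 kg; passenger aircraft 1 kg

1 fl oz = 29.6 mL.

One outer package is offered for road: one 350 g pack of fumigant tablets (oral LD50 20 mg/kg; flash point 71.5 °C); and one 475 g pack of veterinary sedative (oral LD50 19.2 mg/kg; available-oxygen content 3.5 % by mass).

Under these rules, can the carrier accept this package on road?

Oral LD50 20 mg/kg meets the Group H-7 criterion (Toxic), so the fumigant tablets are Group H-7.
Veterinary sedative: oral LD50 19.2 mg/kg ≤ 50 mg/kg → Group H-7 (Toxic).
Group H-7 net quantity: 350 g + 475 g = 825 g.
That is within the Group H-7 road limit of 1 kg.

Yes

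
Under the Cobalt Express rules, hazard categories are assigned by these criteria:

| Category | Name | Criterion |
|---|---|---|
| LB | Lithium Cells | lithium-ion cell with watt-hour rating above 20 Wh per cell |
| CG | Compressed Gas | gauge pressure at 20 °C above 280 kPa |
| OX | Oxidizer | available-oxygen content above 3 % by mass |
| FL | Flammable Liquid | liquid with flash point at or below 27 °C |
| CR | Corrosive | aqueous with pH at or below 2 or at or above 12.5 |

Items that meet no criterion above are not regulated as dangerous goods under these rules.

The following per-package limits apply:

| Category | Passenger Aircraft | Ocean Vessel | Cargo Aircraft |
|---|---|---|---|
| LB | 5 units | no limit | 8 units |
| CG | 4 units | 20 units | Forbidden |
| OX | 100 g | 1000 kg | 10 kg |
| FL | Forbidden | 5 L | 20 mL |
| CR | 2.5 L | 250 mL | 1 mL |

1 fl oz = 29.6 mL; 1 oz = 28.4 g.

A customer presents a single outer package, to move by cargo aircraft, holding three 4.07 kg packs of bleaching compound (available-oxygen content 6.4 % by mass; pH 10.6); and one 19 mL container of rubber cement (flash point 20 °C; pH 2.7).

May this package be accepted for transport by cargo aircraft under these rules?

No

Available-oxygen content 6.4 % by mass meets the Category OX criterion (Oxidizer), so the bleaching compound is Category OX.
With flash point 20 °C (≤ 27 °C), the rubber cement falls in Category FL.
Category FL quantity: 19 mL.
That is within the Category FL cargo aircraft limit of 20 mL.
Category OX quantity: three 4.07 kg packs = 12.21 kg.
12.21 kg > 10 kg (cargo aircraft limit, Category OX) — over the limit.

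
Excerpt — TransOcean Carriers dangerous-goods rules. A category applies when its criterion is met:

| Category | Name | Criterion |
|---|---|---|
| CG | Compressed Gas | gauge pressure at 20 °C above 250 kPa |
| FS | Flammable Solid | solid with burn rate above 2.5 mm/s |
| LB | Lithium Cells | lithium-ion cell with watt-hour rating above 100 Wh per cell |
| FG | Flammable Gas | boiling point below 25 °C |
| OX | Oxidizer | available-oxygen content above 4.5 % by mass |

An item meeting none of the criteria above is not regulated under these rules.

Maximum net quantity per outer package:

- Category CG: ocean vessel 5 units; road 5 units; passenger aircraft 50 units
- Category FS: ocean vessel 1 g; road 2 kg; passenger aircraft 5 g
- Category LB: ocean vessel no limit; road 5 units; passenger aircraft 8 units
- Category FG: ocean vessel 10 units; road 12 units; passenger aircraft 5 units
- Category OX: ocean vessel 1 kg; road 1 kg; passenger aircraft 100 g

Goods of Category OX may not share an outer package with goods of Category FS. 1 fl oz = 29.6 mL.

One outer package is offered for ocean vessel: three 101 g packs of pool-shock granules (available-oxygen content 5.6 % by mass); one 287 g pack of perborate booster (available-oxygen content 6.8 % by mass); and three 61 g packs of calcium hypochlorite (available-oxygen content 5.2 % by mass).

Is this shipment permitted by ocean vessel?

Yes

With available-oxygen content 5.6 % by mass (> 4.5 % by mass), the pool-shock granules fall in Category OX.
With available-oxygen content 6.8 % by mass (> 4.5 % by mass), the perborate booster falls in Category OX.
Available-oxygen content 5.2 % by mass meets the Category OX criterion (Oxidizer), so the calcium hypochlorite is Category OX.
Total Category OX: (three 101 g packs = 303 g) + 287 g + (three 61 g packs = 183 g) = 773 g.
773 g is within the ocean vessel limit of 1 kg for Category OX.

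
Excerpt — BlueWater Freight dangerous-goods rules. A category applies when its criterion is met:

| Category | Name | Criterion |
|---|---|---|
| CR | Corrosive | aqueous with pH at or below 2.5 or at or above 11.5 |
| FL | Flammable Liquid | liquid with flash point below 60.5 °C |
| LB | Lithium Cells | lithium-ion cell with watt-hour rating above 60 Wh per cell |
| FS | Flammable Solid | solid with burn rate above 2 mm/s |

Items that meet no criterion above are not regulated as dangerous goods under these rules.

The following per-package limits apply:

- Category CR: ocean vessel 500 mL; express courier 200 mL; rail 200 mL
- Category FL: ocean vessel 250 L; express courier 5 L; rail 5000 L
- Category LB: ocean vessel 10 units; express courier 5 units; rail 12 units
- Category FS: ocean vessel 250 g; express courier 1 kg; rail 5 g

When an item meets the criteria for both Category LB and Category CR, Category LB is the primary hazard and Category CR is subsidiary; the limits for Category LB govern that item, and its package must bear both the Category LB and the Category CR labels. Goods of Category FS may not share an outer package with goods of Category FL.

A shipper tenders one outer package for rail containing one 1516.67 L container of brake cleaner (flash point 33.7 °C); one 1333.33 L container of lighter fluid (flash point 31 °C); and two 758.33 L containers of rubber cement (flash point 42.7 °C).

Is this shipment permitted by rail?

Yes

The brake cleaner has flash point 33.7 °C, which is < 60.5 °C, so it is Category FL (Flammable Liquid).
The lighter fluid has flash point 31 °C, which is < 60.5 °C, so it is Category FL (Flammable Liquid).
Flash point 42.7 °C meets the Category FL criterion (Flammable Liquid), so the rubber cement is Category FL.
Category FL net quantity: 1516.67 L + 1333.33 L + (two 758.33 L containers = 1516.66 L) = 4366.66 L.
That is within the Category FL rail limit of 5000 L.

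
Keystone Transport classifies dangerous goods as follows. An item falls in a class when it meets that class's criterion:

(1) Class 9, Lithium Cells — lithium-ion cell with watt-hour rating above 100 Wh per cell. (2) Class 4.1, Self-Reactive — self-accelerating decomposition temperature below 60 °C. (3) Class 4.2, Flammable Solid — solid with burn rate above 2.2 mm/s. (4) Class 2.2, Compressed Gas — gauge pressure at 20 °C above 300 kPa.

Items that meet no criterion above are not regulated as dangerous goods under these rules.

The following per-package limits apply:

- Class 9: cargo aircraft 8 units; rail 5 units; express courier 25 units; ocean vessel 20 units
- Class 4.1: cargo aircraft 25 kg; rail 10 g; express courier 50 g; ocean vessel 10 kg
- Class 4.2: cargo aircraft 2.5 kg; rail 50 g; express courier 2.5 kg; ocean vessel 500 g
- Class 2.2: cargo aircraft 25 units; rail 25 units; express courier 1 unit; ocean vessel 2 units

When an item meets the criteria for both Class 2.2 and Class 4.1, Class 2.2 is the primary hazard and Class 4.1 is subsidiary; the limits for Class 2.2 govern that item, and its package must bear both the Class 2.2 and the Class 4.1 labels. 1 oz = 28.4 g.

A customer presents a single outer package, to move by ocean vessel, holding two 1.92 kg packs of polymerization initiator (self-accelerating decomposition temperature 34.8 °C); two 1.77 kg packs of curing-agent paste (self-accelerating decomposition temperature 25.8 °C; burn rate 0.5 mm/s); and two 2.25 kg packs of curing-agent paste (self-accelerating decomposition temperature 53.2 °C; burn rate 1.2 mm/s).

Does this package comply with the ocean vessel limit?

Self-accelerating decomposition temperature 34.8 °C meets the Class 4.1 criterion (Self-Reactive), so the polymerization initiator is Class 4.1.
With self-accelerating decomposition temperature 25.8 °C (< 60 °C), the curing-agent paste falls in Class 4.1.
With self-accelerating decomposition temperature 53.2 °C (< 60 °C), the curing-agent paste falls in Class 4.1.
Total Class 4.1: (two 1.92 kg packs = 3.84 kg) + (two 1.77 kg packs = 3.54 kg) + (two 2.25 kg packs = 4.5 kg) = 11.88 kg.
11.88 kg > 10 kg (ocean vessel limit, Class 4.1) — over the limit.

No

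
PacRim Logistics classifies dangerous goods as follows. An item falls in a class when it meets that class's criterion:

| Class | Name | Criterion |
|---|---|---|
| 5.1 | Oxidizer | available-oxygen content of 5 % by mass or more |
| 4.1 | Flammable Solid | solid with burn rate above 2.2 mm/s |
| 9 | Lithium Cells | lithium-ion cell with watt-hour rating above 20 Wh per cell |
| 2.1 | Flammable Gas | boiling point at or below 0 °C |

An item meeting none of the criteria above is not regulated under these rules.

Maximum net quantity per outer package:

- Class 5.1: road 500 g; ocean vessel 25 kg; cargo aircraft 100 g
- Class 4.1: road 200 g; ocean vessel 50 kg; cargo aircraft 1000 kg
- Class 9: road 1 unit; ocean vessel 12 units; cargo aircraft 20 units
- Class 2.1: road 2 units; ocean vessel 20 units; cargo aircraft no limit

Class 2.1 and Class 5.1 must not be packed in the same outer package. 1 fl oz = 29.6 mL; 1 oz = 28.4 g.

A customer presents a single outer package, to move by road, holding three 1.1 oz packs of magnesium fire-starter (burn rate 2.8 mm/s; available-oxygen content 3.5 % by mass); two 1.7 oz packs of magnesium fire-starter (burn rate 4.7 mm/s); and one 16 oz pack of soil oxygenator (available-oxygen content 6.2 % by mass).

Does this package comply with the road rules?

Yes

Burn rate 2.8 mm/s meets the Class 4.1 criterion (Flammable Solid), so the magnesium fire-starter is Class 4.1.
Burn rate 4.7 mm/s meets the Class 4.1 criterion (Flammable Solid), so the magnesium fire-starter is Class 4.1.
Available-oxygen content 6.2 % by mass meets the Class 5.1 criterion (Oxidizer), so the soil oxygenator is Class 5.1.
Total Class 4.1: (three 1.1 oz packs = 93.72 g) + (two 1.7 oz packs = 96.56 g) = 190.28 g.
190.28 g ≤ 200 g (road limit, Class 4.1) — within limit.
Class 5.1 quantity: one 16 oz pack = 454.4 g.
454.4 g ≤ 500 g (road limit, Class 5.1) — within limit.
The segregation rule (Class 2.1 with Class 5.1) does not apply to Class 4.1 with Class 5.1.
Every hazard class is within its road limit and no segregation rule is violated.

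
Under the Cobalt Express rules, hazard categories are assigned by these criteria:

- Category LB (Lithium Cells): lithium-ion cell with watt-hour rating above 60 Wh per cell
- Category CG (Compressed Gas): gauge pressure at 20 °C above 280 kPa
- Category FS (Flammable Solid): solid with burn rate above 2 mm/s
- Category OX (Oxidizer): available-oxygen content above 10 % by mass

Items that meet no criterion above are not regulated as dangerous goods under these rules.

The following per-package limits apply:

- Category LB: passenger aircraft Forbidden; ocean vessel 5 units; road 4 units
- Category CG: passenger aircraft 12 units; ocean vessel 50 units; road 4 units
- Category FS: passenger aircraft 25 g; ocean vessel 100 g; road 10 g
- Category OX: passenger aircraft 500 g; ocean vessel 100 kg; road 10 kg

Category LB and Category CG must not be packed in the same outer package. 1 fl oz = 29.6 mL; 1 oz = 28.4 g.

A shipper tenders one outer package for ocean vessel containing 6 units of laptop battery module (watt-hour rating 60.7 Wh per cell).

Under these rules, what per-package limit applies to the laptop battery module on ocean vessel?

The laptop battery module has watt-hour rating 60.7 Wh per cell, which is > 60 Wh per cell, so it is Category LB (Lithium Cells).
The ocean vessel limit for Category LB is 5 units.

5 units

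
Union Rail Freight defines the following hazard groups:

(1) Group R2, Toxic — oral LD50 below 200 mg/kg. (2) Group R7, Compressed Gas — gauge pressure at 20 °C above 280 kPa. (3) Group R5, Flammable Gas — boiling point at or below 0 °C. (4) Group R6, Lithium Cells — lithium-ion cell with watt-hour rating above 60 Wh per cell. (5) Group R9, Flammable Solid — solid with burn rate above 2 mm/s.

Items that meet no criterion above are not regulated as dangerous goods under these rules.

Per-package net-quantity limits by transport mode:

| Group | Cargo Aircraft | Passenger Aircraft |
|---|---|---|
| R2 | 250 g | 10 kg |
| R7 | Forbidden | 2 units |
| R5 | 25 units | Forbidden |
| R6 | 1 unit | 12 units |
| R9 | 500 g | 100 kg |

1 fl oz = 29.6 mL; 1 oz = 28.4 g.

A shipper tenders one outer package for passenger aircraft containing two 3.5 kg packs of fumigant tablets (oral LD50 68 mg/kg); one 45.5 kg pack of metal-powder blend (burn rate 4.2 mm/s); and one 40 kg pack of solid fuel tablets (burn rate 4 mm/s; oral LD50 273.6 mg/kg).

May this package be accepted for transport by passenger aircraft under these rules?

Yes

Fumigant tablets: oral LD50 68 mg/kg < 200 mg/kg → Group R2 (Toxic).
The metal-powder blend has burn rate 4.2 mm/s, which is > 2 mm/s, so it is Group R9 (Flammable Solid).
Burn rate 4 mm/s meets the Group R9 criterion (Flammable Solid), so the solid fuel tablets are Group R9.
Group R2 quantity: two 3.5 kg packs = 7 kg.
That is within the Group R2 passenger aircraft limit of 10 kg.
Total Group R9: 45.5 kg + 40 kg = 85.5 kg.
85.5 kg ≤ 100 kg (passenger aircraft limit, Group R9) — within limit.
Every hazard group is within its passenger aircraft limit and no segregation rule is violated.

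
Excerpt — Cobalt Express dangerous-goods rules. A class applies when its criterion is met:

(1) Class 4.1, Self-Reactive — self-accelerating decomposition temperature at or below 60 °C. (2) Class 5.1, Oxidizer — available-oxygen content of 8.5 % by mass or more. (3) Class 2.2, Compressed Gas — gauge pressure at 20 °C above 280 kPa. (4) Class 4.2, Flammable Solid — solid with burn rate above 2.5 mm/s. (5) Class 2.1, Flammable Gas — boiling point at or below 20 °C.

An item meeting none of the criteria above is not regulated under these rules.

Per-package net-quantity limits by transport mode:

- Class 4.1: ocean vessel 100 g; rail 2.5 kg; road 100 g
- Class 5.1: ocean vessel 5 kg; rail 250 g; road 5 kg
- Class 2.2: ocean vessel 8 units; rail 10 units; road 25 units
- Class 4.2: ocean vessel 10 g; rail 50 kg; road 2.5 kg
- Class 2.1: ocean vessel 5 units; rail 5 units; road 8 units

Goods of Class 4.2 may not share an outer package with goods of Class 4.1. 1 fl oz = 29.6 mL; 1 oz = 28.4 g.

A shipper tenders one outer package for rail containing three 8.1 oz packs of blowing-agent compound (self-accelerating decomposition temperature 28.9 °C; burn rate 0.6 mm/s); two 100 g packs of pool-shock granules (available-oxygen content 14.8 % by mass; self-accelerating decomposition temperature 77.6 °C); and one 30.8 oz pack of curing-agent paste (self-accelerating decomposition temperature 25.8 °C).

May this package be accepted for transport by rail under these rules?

Self-accelerating decomposition temperature 28.9 °C meets the Class 4.1 criterion (Self-Reactive), so the blowing-agent compound is Class 4.1.
The pool-shock granules have available-oxygen content 14.8 % by mass, which is ≥ 8.5 % by mass, so they are Class 5.1 (Oxidizer).
Self-accelerating decomposition temperature 25.8 °C meets the Class 4.1 criterion (Self-Reactive), so the curing-agent paste is Class 4.1.
Total Class 4.1: (three 8.1 oz packs = 690.12 g) + (one 30.8 oz pack = 874.72 g) = 1564.84 g.
That is within the Class 4.1 rail limit of 2.5 kg.
Class 5.1 quantity: two 100 g packs = 200 g.
200 g is within the rail limit of 250 g for Class 5.1.
The segregation rule (Class 4.2 with Class 4.1) does not apply to Class 4.1 with Class 5.1.
Every hazard class is within its rail limit and no segregation rule is violated.

Yes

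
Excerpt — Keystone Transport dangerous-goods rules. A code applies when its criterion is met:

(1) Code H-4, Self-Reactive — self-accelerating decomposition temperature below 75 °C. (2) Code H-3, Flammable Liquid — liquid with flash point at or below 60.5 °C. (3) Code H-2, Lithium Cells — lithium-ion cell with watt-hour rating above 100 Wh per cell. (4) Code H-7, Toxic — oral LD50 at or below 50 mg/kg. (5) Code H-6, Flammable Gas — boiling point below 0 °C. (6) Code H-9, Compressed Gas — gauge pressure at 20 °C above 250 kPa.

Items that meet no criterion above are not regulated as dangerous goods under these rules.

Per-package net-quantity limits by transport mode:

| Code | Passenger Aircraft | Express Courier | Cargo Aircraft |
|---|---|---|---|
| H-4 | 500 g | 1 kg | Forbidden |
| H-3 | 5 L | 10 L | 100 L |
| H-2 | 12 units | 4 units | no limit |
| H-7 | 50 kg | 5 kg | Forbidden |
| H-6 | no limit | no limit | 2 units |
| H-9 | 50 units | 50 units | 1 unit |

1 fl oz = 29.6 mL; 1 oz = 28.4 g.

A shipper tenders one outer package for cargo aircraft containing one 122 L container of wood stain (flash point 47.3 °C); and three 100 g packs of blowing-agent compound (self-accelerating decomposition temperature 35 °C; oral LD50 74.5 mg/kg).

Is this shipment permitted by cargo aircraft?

Flash point 47.3 °C meets the Code H-3 criterion (Flammable Liquid), so the wood stain is Code H-3.
Self-accelerating decomposition temperature 35 °C meets the Code H-4 criterion (Self-Reactive), so the blowing-agent compound is Code H-4.
Code H-4 quantity: three 100 g packs = 300 g.
Code H-4 is Forbidden by cargo aircraft.
Code H-3 quantity: 122 L.
That exceeds the Code H-3 cargo aircraft limit of 100 L.

No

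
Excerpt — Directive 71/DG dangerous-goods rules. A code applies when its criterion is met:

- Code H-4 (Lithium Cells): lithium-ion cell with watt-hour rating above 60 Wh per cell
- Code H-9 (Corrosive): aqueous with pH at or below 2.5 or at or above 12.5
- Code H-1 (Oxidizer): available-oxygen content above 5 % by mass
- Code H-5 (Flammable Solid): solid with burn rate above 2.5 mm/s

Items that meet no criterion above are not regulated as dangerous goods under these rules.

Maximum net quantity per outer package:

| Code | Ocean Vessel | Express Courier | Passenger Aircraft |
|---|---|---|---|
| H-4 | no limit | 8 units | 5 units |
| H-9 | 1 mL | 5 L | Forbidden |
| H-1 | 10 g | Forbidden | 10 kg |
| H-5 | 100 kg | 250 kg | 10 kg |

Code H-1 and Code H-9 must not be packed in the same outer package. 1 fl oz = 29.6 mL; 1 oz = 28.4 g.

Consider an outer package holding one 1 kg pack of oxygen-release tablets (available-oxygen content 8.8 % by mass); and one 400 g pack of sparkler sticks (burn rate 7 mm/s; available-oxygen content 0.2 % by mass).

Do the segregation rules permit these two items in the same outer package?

Yes

Available-oxygen content 8.8 % by mass meets the Code H-1 criterion (Oxidizer), so the oxygen-release tablets are Code H-1.
The sparkler sticks have burn rate 7 mm/s, which is > 2.5 mm/s, so they are Code H-5 (Flammable Solid).
No segregation rule bars Code H-1 with Code H-5.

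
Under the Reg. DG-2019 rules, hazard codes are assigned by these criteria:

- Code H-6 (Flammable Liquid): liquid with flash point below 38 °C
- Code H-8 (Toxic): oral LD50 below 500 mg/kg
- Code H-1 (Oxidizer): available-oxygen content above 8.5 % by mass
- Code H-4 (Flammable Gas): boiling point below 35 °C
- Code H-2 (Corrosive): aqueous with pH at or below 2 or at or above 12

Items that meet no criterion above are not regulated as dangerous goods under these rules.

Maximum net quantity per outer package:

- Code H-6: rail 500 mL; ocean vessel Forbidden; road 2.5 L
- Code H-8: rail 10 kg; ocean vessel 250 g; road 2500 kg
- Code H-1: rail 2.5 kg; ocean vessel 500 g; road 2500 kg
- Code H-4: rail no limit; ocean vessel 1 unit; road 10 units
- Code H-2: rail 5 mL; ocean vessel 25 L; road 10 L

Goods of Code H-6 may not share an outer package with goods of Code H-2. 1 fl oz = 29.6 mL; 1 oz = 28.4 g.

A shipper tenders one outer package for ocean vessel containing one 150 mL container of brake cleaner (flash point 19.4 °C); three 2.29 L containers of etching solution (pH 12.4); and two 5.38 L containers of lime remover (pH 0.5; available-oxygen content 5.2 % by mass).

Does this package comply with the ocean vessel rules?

With flash point 19.4 °C (< 38 °C), the brake cleaner falls in Code H-6.
Etching solution: pH 12.4 ≥ 12 → Code H-2 (Corrosive).
With pH 0.5 (≤ 2), the lime remover falls in Code H-2.
Code H-6 quantity: 150 mL.
By ocean vessel, Code H-6 is Forbidden regardless of quantity.
Total Code H-2: (three 2.29 L containers = 6.87 L) + (two 5.38 L containers = 10.76 L) = 17.63 L.
That is within the Code H-2 ocean vessel limit of 25 L.
Code H-6 and Code H-2 may not share an outer package.

No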